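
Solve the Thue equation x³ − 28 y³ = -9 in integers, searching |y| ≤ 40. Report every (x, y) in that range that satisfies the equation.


The equation is x³ - 28y³ = -9. For fixed y, x³ = 28·y³ − 9, so a solution requires the RHS to be a perfect cube.
Strategy: iterate y from -40 to 40, compute RHS = 28·y³ − 9, and check whether it is a (positive or negative) perfect cube.
Check small values of y:
  y = 0: RHS = -9 is not a perfect cube.
  y = 1: RHS = 19 is not a perfect cube.
  y = -1: RHS = -37 is not a perfect cube.
  y = 2: RHS = 215 is not a perfect cube.
  y = -2: RHS = -233 is not a perfect cube.
  y = 3: RHS = 747 is not a perfect cube.
  y = -3: RHS = -765 is not a perfect cube.
Continuing the search up to |y| = 40 finds no solutions either.
No (x, y) in the scanned range satisfies the equation.

No integer solutions with |y| ≤ 40.


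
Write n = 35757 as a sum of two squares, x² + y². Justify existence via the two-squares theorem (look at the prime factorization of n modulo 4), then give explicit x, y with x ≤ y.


Step 1: Factor n = 35757 = 3^2 · 29 · 137.
Step 2: Check the mod-4 condition on each prime factor: 3 ≡ 3 (mod 4), exponent 2 (must be even); 29 ≡ 1 (mod 4), exponent 1; 137 ≡ 1 (mod 4), exponent 1.
All primes ≡ 3 (mod 4) appear to even exponent (or don't appear), so by the two-squares theorem n IS expressible as a sum of two squares.
Step 3: Build a representation. Group n = k² · m with k = 3 and m = 29 · 137 = 3973 (a product of primes ≡ 1 (mod 4)); a representation of m scales to one of n via (k·x)² + (k·y)² = k²(x² + y²). Each prime p ≡ 1 (mod 4) is itself a sum of two squares; find a² by testing p − a² for a perfect square:
  29: 29 − 1² = 28, 29 − 2² = 25 = 5² ⇒ 29 = 2² + 5².
  137: 137 − 1² = 136, 137 − 2² = 133, 137 − 3² = 128, 137 − 4² = 121 = 11² ⇒ 137 = 4² + 11².
  Combine using the Brahmagupta–Fibonacci identity (a² + b²)(c² + d²) = (ac − bd)² + (ad + bc)² = (ac + bd)² + (ad − bc)²:
  29 · 137 = 3973: from (2² + 5²)(4² + 11²), take (2·4 − 5·11, 2·11 + 5·4) = (8 − 55, 22 + 20) = (-47, 42); dropping signs (only squares matter) gives (47, 42); check 47² + 42² = 2209 + 1764 = 3973 ✓.
  Scale by k = 3: (3·47, 3·42) = (141, 126).
Step 4: Order so x ≤ y and verify: 126² + 141² = 15876 + 19881 = 35757 = n. ✓

n = 35757 = 126² + 141² (one valid representation with x ≤ y).


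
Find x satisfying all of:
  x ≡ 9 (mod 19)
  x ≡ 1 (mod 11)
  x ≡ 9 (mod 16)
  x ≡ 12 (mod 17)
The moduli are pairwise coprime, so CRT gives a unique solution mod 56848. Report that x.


Product of moduli M = 19 · 11 · 16 · 17 = 56848.
Merge one congruence at a time:
  Start: x ≡ 9 (mod 19).
  Combine with x ≡ 1 (mod 11); new modulus lcm = 209.
    Write x = 9 + 19·t and substitute into x ≡ 1 (mod 11): 19·t ≡ 1 − 9 = -8 (mod 11).
    Reduce coefficients mod 11: 8·t ≡ 3 (mod 11).
    The inverse of 8 mod 11 is 7 (since 8·7 = 56 = 5·11 + 1), so t ≡ 7·3 = 21 ≡ 10 (mod 11).
    Then x = 9 + 19·10 = 199, valid modulo lcm(19, 11) = 209: x ≡ 199 (mod 209).
  Combine with x ≡ 9 (mod 16); new modulus lcm = 3344.
    Write x = 199 + 209·t and substitute into x ≡ 9 (mod 16): 209·t ≡ 9 − 199 = -190 (mod 16).
    Reduce coefficients mod 16: 1·t ≡ 2 (mod 16).
    So t ≡ 2 (mod 16).
    Then x = 199 + 209·2 = 617, valid modulo lcm(209, 16) = 3344: x ≡ 617 (mod 3344).
  Combine with x ≡ 12 (mod 17); new modulus lcm = 56848.
    Write x = 617 + 3344·t and substitute into x ≡ 12 (mod 17): 3344·t ≡ 12 − 617 = -605 (mod 17).
    Reduce coefficients mod 17: 12·t ≡ 7 (mod 17).
    The inverse of 12 mod 17 is 10 (since 12·10 = 120 = 7·17 + 1), so t ≡ 10·7 = 70 ≡ 2 (mod 17).
    Then x = 617 + 3344·2 = 7305, valid modulo lcm(3344, 17) = 56848: x ≡ 7305 (mod 56848).
Verify against each original: 7305 mod 19 = 9, 7305 mod 11 = 1, 7305 mod 16 = 9, 7305 mod 17 = 12.

x ≡ 7305 (mod 56848).


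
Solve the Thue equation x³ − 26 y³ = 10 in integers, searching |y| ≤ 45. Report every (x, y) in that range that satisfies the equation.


The equation is x³ - 26y³ = 10. For fixed y, x³ = 26·y³ + 10, so a solution requires the RHS to be a perfect cube.
Strategy: iterate y from -45 to 45, compute RHS = 26·y³ + 10, and check whether it is a (positive or negative) perfect cube.
Check small values of y:
  y = 0: RHS = 10 is not a perfect cube.
  y = 1: RHS = 36 is not a perfect cube.
  y = -1: RHS = -16 is not a perfect cube.
  y = 2: RHS = 218 is not a perfect cube.
  y = -2: RHS = -198 is not a perfect cube.
  y = 3: RHS = 712 is not a perfect cube.
  y = -3: RHS = -692 is not a perfect cube.
Continuing the search up to |y| = 45 finds no solutions either.
No (x, y) in the scanned range satisfies the equation.

No integer solutions with |y| ≤ 45.


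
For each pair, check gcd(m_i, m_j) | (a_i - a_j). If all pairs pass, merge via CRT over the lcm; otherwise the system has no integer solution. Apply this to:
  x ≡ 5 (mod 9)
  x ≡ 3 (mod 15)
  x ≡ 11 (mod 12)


Moduli 9, 15, 12 are not pairwise coprime, so CRT works modulo lcm(m_i) when all pairwise compatibility conditions hold.
Pairwise compatibility: gcd(m_i, m_j) must divide a_i - a_j for every pair.
Merge one congruence at a time:
  Start: x ≡ 5 (mod 9).
  Combine with x ≡ 3 (mod 15): gcd(9, 15) = 3, and 3 - 5 = -2 is NOT divisible by 3.
    ⇒ system is inconsistent (no integer solution).

No solution (the system is inconsistent).


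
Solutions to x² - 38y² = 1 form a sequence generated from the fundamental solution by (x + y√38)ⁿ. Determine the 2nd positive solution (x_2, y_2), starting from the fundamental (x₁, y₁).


Step 1: Find the fundamental solution (x₁, y₁) of x² - 38y² = 1.
  Expand √38 as a continued fraction. a₀ = ⌊√38⌋ = 6; iterate m_{k+1} = d_k·a_k − m_k, d_{k+1} = (38 − m_{k+1}²)/d_k, a_{k+1} = ⌊(a₀ + m_{k+1})/d_{k+1}⌋ (starting m₀ = 0, d₀ = 1), with convergents p_k = a_k·p_{k-1} + p_{k-2}, q_k = a_k·q_{k-1} + q_{k-2} (p₋₁ = 1, q₋₁ = 0):
  k = 0: a₀ = 6; p₀/q₀ = 6/1; p₀² − 38·q₀² = 36 − 38 = -2.
  k = 1: m = 6, d = 2, a = ⌊(6 + 6)/2⌋ = 6; p/q = (6·6 + 1)/(6·1 + 0) = 37/6; p² − 38·q² = 1369 − 1368 = 1.
  The first convergent with p² − 38·q² = 1 gives the fundamental solution (x₁, y₁) = (37, 6).
Step 2: Apply the recurrence (x_{n+1}, y_{n+1}) = (x₁x_n + 38y₁y_n, x₁y_n + y₁x_n) repeatedly.
  From (x_1, y_1) = (37, 6): x_2 = 37·37 + 38·6·6 = 2737; y_2 = 37·6 + 6·37 = 444.
Step 3: Verify x_2² - 38·y_2² = 7491169 - 7491168 = 1 (should be 1). ✓

(x_1, y_1) = (37, 6); (x_2, y_2) = (2737, 444).


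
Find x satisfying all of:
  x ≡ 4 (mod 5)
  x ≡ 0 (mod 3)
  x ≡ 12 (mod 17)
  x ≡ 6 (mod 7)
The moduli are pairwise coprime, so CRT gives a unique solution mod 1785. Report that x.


Product of moduli M = 5 · 3 · 17 · 7 = 1785.
Merge one congruence at a time:
  Start: x ≡ 4 (mod 5).
  Combine with x ≡ 0 (mod 3); new modulus lcm = 15.
    Write x = 4 + 5·t and substitute into x ≡ 0 (mod 3): 5·t ≡ 0 − 4 = -4 (mod 3).
    Reduce coefficients mod 3: 2·t ≡ 2 (mod 3).
    The inverse of 2 mod 3 is 2 (since 2·2 = 4 = 1·3 + 1), so t ≡ 2·2 = 4 ≡ 1 (mod 3).
    Then x = 4 + 5·1 = 9, valid modulo lcm(5, 3) = 15: x ≡ 9 (mod 15).
  Combine with x ≡ 12 (mod 17); new modulus lcm = 255.
    Write x = 9 + 15·t and substitute into x ≡ 12 (mod 17): 15·t ≡ 12 − 9 = 3 (mod 17).
    The inverse of 15 mod 17 is 8 (since 15·8 = 120 = 7·17 + 1), so t ≡ 8·3 = 24 ≡ 7 (mod 17).
    Then x = 9 + 15·7 = 114, valid modulo lcm(15, 17) = 255: x ≡ 114 (mod 255).
  Combine with x ≡ 6 (mod 7); new modulus lcm = 1785.
    Write x = 114 + 255·t and substitute into x ≡ 6 (mod 7): 255·t ≡ 6 − 114 = -108 (mod 7).
    Reduce coefficients mod 7: 3·t ≡ 4 (mod 7).
    The inverse of 3 mod 7 is 5 (since 3·5 = 15 = 2·7 + 1), so t ≡ 5·4 = 20 ≡ 6 (mod 7).
    Then x = 114 + 255·6 = 1644, valid modulo lcm(255, 7) = 1785: x ≡ 1644 (mod 1785).
Verify against each original: 1644 mod 5 = 4, 1644 mod 3 = 0, 1644 mod 17 = 12, 1644 mod 7 = 6.

x ≡ 1644 (mod 1785).


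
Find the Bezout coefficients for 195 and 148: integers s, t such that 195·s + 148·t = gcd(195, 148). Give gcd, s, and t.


Euclidean algorithm on (195, 148) — divide until remainder is 0:
  195 = 1 · 148 + 47
  148 = 3 · 47 + 7
  47 = 6 · 7 + 5
  7 = 1 · 5 + 2
  5 = 2 · 2 + 1
  2 = 2 · 1 + 0
gcd(195, 148) = 1.
Track Bezout coefficients alongside the remainders: start with r₀ = 195 = a·1 + b·0 (s = 1, t = 0) and r₁ = 148 = a·0 + b·1 (s = 0, t = 1); each new remainder r_{k+1} = r_{k-1} − q_k·r_k inherits s_{k+1} = s_{k-1} − q_k·s_k, t_{k+1} = t_{k-1} − q_k·t_k, so r_k = a·s_k + b·t_k at every step:
  q = 1: r = 47, s = 1 − 1·0 = 1, t = 0 − 1·1 = -1  (check: 195·1 + 148·(-1) = 47)
  q = 3: r = 7, s = 0 − 3·1 = -3, t = 1 − 3·(-1) = 4  (check: 195·(-3) + 148·4 = 7)
  q = 6: r = 5, s = 1 − 6·(-3) = 19, t = -1 − 6·4 = -25  (check: 195·19 + 148·(-25) = 5)
  q = 1: r = 2, s = -3 − 1·19 = -22, t = 4 − 1·(-25) = 29  (check: 195·(-22) + 148·29 = 2)
  q = 2: r = 1, s = 19 − 2·(-22) = 63, t = -25 − 2·29 = -83  (check: 195·63 + 148·(-83) = 1)
The row with r = 1 (the gcd) gives the Bezout coefficients s = 63, t = -83.
Result: 195 · (63) + 148 · (-83) = 1.

gcd(195, 148) = 1; s = 63, t = -83 (check: 195·63 + 148·(-83) = 1).


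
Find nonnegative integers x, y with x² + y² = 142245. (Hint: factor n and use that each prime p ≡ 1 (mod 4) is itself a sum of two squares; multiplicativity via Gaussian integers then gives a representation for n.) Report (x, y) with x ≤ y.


Step 1: Factor n = 142245 = 3^2 · 5 · 29 · 109.
Step 2: Check the mod-4 condition on each prime factor: 3 ≡ 3 (mod 4), exponent 2 (must be even); 5 ≡ 1 (mod 4), exponent 1; 29 ≡ 1 (mod 4), exponent 1; 109 ≡ 1 (mod 4), exponent 1.
All primes ≡ 3 (mod 4) appear to even exponent (or don't appear), so by the two-squares theorem n IS expressible as a sum of two squares.
Step 3: Build a representation. Group n = k² · m with k = 3 and m = 5 · 29 · 109 = 15805 (a product of primes ≡ 1 (mod 4)); a representation of m scales to one of n via (k·x)² + (k·y)² = k²(x² + y²). Each prime p ≡ 1 (mod 4) is itself a sum of two squares; find a² by testing p − a² for a perfect square:
  5: 5 − 1² = 4 = 2² ⇒ 5 = 1² + 2².
  29: 29 − 1² = 28, 29 − 2² = 25 = 5² ⇒ 29 = 2² + 5².
  109: 109 − 1² = 108, 109 − 2² = 105, 109 − 3² = 100 = 10² ⇒ 109 = 3² + 10².
  Combine using the Brahmagupta–Fibonacci identity (a² + b²)(c² + d²) = (ac − bd)² + (ad + bc)² = (ac + bd)² + (ad − bc)²:
  5 · 29 = 145: from (1² + 2²)(2² + 5²), take (1·2 − 2·5, 1·5 + 2·2) = (2 − 10, 5 + 4) = (-8, 9); dropping signs (only squares matter) gives (8, 9); check 8² + 9² = 64 + 81 = 145 ✓.
  145 · 109 = 15805: from (8² + 9²)(3² + 10²), take (8·3 − 9·10, 8·10 + 9·3) = (24 − 90, 80 + 27) = (-66, 107); dropping signs (only squares matter) gives (66, 107); check 66² + 107² = 4356 + 11449 = 15805 ✓.
  Scale by k = 3: (3·66, 3·107) = (198, 321).
Step 4: Order so x ≤ y and verify: 198² + 321² = 39204 + 103041 = 142245 = n. ✓

n = 142245 = 198² + 321² (one valid representation with x ≤ y).


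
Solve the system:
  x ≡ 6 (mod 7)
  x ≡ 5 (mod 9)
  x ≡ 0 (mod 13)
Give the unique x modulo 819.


Moduli 7, 9, 13 are pairwise coprime; by CRT there is a unique solution modulo M = 7 · 9 · 13 = 819.
Solve pairwise, accumulating the modulus:
  Start with x ≡ 6 (mod 7).
  Combine with x ≡ 5 (mod 9): since gcd(7, 9) = 1, we get a unique residue mod 63.
    Write x = 6 + 7·t and substitute into x ≡ 5 (mod 9): 7·t ≡ 5 − 6 = -1 (mod 9).
    Reduce coefficients mod 9: 7·t ≡ 8 (mod 9).
    The inverse of 7 mod 9 is 4 (since 7·4 = 28 = 3·9 + 1), so t ≡ 4·8 = 32 ≡ 5 (mod 9).
    Then x = 6 + 7·5 = 41, valid modulo lcm(7, 9) = 63: x ≡ 41 (mod 63).
  Combine with x ≡ 0 (mod 13): since gcd(63, 13) = 1, we get a unique residue mod 819.
    Write x = 41 + 63·t and substitute into x ≡ 0 (mod 13): 63·t ≡ 0 − 41 = -41 (mod 13).
    Reduce coefficients mod 13: 11·t ≡ 11 (mod 13).
    The inverse of 11 mod 13 is 6 (since 11·6 = 66 = 5·13 + 1), so t ≡ 6·11 = 66 ≡ 1 (mod 13).
    Then x = 41 + 63·1 = 104, valid modulo lcm(63, 13) = 819: x ≡ 104 (mod 819).
Verify: 104 mod 7 = 6 ✓, 104 mod 9 = 5 ✓, 104 mod 13 = 0 ✓.

x ≡ 104 (mod 819).


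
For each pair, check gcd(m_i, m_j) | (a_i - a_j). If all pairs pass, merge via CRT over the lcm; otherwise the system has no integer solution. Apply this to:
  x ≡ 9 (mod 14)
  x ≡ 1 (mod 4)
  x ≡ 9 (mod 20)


Moduli 14, 4, 20 are not pairwise coprime, so CRT works modulo lcm(m_i) when all pairwise compatibility conditions hold.
Pairwise compatibility: gcd(m_i, m_j) must divide a_i - a_j for every pair.
Merge one congruence at a time:
  Start: x ≡ 9 (mod 14).
  Combine with x ≡ 1 (mod 4): gcd(14, 4) = 2; 1 - 9 = -8, which IS divisible by 2, so compatible.
    Write x = 9 + 14·t and substitute into x ≡ 1 (mod 4): 14·t ≡ 1 − 9 = -8 (mod 4).
    Divide the congruence (and modulus) by g = 2: 7·t ≡ -4 (mod 2).
    Reduce coefficients mod 2: 1·t ≡ 0 (mod 2).
    So t ≡ 0 (mod 2).
    Then x = 9 + 14·0 = 9, valid modulo lcm(14, 4) = 28: x ≡ 9 (mod 28).
  Combine with x ≡ 9 (mod 20): gcd(28, 20) = 4; 9 - 9 = 0, which IS divisible by 4, so compatible.
    Write x = 9 + 28·t and substitute into x ≡ 9 (mod 20): 28·t ≡ 9 − 9 = 0 (mod 20).
    Divide the congruence (and modulus) by g = 4: 7·t ≡ 0 (mod 5).
    Reduce coefficients mod 5: 2·t ≡ 0 (mod 5).
    The inverse of 2 mod 5 is 3 (since 2·3 = 6 = 1·5 + 1), so t ≡ 3·0 = 0 ≡ 0 (mod 5).
    Then x = 9 + 28·0 = 9, valid modulo lcm(28, 20) = 140: x ≡ 9 (mod 140).
Verify: 9 mod 14 = 9, 9 mod 4 = 1, 9 mod 20 = 9.

x ≡ 9 (mod 140).


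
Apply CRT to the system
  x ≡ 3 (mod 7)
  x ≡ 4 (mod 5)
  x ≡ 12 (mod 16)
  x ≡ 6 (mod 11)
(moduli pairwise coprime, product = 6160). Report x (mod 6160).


Product of moduli M = 7 · 5 · 16 · 11 = 6160.
Merge one congruence at a time:
  Start: x ≡ 3 (mod 7).
  Combine with x ≡ 4 (mod 5); new modulus lcm = 35.
    Write x = 3 + 7·t and substitute into x ≡ 4 (mod 5): 7·t ≡ 4 − 3 = 1 (mod 5).
    Reduce coefficients mod 5: 2·t ≡ 1 (mod 5).
    The inverse of 2 mod 5 is 3 (since 2·3 = 6 = 1·5 + 1), so t ≡ 3·1 = 3 ≡ 3 (mod 5).
    Then x = 3 + 7·3 = 24, valid modulo lcm(7, 5) = 35: x ≡ 24 (mod 35).
  Combine with x ≡ 12 (mod 16); new modulus lcm = 560.
    Write x = 24 + 35·t and substitute into x ≡ 12 (mod 16): 35·t ≡ 12 − 24 = -12 (mod 16).
    Reduce coefficients mod 16: 3·t ≡ 4 (mod 16).
    The inverse of 3 mod 16 is 11 (since 3·11 = 33 = 2·16 + 1), so t ≡ 11·4 = 44 ≡ 12 (mod 16).
    Then x = 24 + 35·12 = 444, valid modulo lcm(35, 16) = 560: x ≡ 444 (mod 560).
  Combine with x ≡ 6 (mod 11); new modulus lcm = 6160.
    Write x = 444 + 560·t and substitute into x ≡ 6 (mod 11): 560·t ≡ 6 − 444 = -438 (mod 11).
    Reduce coefficients mod 11: 10·t ≡ 2 (mod 11).
    The inverse of 10 mod 11 is 10 (since 10·10 = 100 = 9·11 + 1), so t ≡ 10·2 = 20 ≡ 9 (mod 11).
    Then x = 444 + 560·9 = 5484, valid modulo lcm(560, 11) = 6160: x ≡ 5484 (mod 6160).
Verify against each original: 5484 mod 7 = 3, 5484 mod 5 = 4, 5484 mod 16 = 12, 5484 mod 11 = 6.

x ≡ 5484 (mod 6160).


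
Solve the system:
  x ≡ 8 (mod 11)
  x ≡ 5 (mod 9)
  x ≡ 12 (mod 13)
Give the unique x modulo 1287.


Moduli 11, 9, 13 are pairwise coprime; by CRT there is a unique solution modulo M = 11 · 9 · 13 = 1287.
Solve pairwise, accumulating the modulus:
  Start with x ≡ 8 (mod 11).
  Combine with x ≡ 5 (mod 9): since gcd(11, 9) = 1, we get a unique residue mod 99.
    Write x = 8 + 11·t and substitute into x ≡ 5 (mod 9): 11·t ≡ 5 − 8 = -3 (mod 9).
    Reduce coefficients mod 9: 2·t ≡ 6 (mod 9).
    The inverse of 2 mod 9 is 5 (since 2·5 = 10 = 1·9 + 1), so t ≡ 5·6 = 30 ≡ 3 (mod 9).
    Then x = 8 + 11·3 = 41, valid modulo lcm(11, 9) = 99: x ≡ 41 (mod 99).
  Combine with x ≡ 12 (mod 13): since gcd(99, 13) = 1, we get a unique residue mod 1287.
    Write x = 41 + 99·t and substitute into x ≡ 12 (mod 13): 99·t ≡ 12 − 41 = -29 (mod 13).
    Reduce coefficients mod 13: 8·t ≡ 10 (mod 13).
    The inverse of 8 mod 13 is 5 (since 8·5 = 40 = 3·13 + 1), so t ≡ 5·10 = 50 ≡ 11 (mod 13).
    Then x = 41 + 99·11 = 1130, valid modulo lcm(99, 13) = 1287: x ≡ 1130 (mod 1287).
Verify: 1130 mod 11 = 8 ✓, 1130 mod 9 = 5 ✓, 1130 mod 13 = 12 ✓.

x ≡ 1130 (mod 1287).


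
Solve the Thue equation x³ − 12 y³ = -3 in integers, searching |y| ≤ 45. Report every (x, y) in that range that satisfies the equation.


The equation is x³ - 12y³ = -3. For fixed y, x³ = 12·y³ − 3, so a solution requires the RHS to be a perfect cube.
Strategy: iterate y from -45 to 45, compute RHS = 12·y³ − 3, and check whether it is a (positive or negative) perfect cube.
Check small values of y:
  y = 0: RHS = -3 is not a perfect cube.
  y = 1: RHS = 9 is not a perfect cube.
  y = -1: RHS = -15 is not a perfect cube.
  y = 2: RHS = 93 is not a perfect cube.
  y = -2: RHS = -99 is not a perfect cube.
  y = 3: RHS = 321 is not a perfect cube.
  y = -3: RHS = -327 is not a perfect cube.
Continuing the search up to |y| = 45 finds no solutions either.
No (x, y) in the scanned range satisfies the equation.

No integer solutions with |y| ≤ 45.


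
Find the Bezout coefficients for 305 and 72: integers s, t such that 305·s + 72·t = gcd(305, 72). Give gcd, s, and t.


Euclidean algorithm on (305, 72) — divide until remainder is 0:
  305 = 4 · 72 + 17
  72 = 4 · 17 + 4
  17 = 4 · 4 + 1
  4 = 4 · 1 + 0
gcd(305, 72) = 1.
Track Bezout coefficients alongside the remainders: start with r₀ = 305 = a·1 + b·0 (s = 1, t = 0) and r₁ = 72 = a·0 + b·1 (s = 0, t = 1); each new remainder r_{k+1} = r_{k-1} − q_k·r_k inherits s_{k+1} = s_{k-1} − q_k·s_k, t_{k+1} = t_{k-1} − q_k·t_k, so r_k = a·s_k + b·t_k at every step:
  q = 4: r = 17, s = 1 − 4·0 = 1, t = 0 − 4·1 = -4  (check: 305·1 + 72·(-4) = 17)
  q = 4: r = 4, s = 0 − 4·1 = -4, t = 1 − 4·(-4) = 17  (check: 305·(-4) + 72·17 = 4)
  q = 4: r = 1, s = 1 − 4·(-4) = 17, t = -4 − 4·17 = -72  (check: 305·17 + 72·(-72) = 1)
The row with r = 1 (the gcd) gives the Bezout coefficients s = 17, t = -72.
Result: 305 · (17) + 72 · (-72) = 1.

gcd(305, 72) = 1; s = 17, t = -72 (check: 305·17 + 72·(-72) = 1).


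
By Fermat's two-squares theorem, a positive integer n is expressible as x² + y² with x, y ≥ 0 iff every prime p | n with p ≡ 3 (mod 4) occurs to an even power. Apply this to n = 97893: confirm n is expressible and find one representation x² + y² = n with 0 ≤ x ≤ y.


Step 1: Factor n = 97893 = 3^2 · 73 · 149.
Step 2: Check the mod-4 condition on each prime factor: 3 ≡ 3 (mod 4), exponent 2 (must be even); 73 ≡ 1 (mod 4), exponent 1; 149 ≡ 1 (mod 4), exponent 1.
All primes ≡ 3 (mod 4) appear to even exponent (or don't appear), so by the two-squares theorem n IS expressible as a sum of two squares.
Step 3: Build a representation. Group n = k² · m with k = 3 and m = 73 · 149 = 10877 (a product of primes ≡ 1 (mod 4)); a representation of m scales to one of n via (k·x)² + (k·y)² = k²(x² + y²). Each prime p ≡ 1 (mod 4) is itself a sum of two squares; find a² by testing p − a² for a perfect square:
  73: 73 − 1² = 72, 73 − 2² = 69, 73 − 3² = 64 = 8² ⇒ 73 = 3² + 8².
  149: 149 − 1² = 148, 149 − 2² = 145, 149 − 3² = 140, 149 − 4² = 133, 149 − 5² = 124, 149 − 6² = 113, 149 − 7² = 100 = 10² ⇒ 149 = 7² + 10².
  Combine using the Brahmagupta–Fibonacci identity (a² + b²)(c² + d²) = (ac − bd)² + (ad + bc)² = (ac + bd)² + (ad − bc)²:
  73 · 149 = 10877: from (3² + 8²)(7² + 10²), take (3·7 − 8·10, 3·10 + 8·7) = (21 − 80, 30 + 56) = (-59, 86); dropping signs (only squares matter) gives (59, 86); check 59² + 86² = 3481 + 7396 = 10877 ✓.
  Scale by k = 3: (3·59, 3·86) = (177, 258).
Step 4: Order so x ≤ y and verify: 177² + 258² = 31329 + 66564 = 97893 = n. ✓

n = 97893 = 177² + 258² (one valid representation with x ≤ y).


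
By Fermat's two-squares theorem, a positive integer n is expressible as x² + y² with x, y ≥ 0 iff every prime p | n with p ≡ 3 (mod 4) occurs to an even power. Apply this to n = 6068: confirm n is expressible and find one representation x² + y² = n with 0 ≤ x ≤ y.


Step 1: Factor n = 6068 = 2^2 · 37 · 41.
Step 2: Check the mod-4 condition on each prime factor: 2 = 2 (special); 37 ≡ 1 (mod 4), exponent 1; 41 ≡ 1 (mod 4), exponent 1.
All primes ≡ 3 (mod 4) appear to even exponent (or don't appear), so by the two-squares theorem n IS expressible as a sum of two squares.
Step 3: Build a representation. Group n = k² · m with k = 2 and m = 37 · 41 = 1517 (a product of primes ≡ 1 (mod 4)); a representation of m scales to one of n via (k·x)² + (k·y)² = k²(x² + y²). Each prime p ≡ 1 (mod 4) is itself a sum of two squares; find a² by testing p − a² for a perfect square:
  37: 37 − 1² = 36 = 6² ⇒ 37 = 1² + 6².
  41: 41 − 1² = 40, 41 − 2² = 37, 41 − 3² = 32, 41 − 4² = 25 = 5² ⇒ 41 = 4² + 5².
  Combine using the Brahmagupta–Fibonacci identity (a² + b²)(c² + d²) = (ac − bd)² + (ad + bc)² = (ac + bd)² + (ad − bc)²:
  37 · 41 = 1517: from (1² + 6²)(4² + 5²), take (1·4 − 6·5, 1·5 + 6·4) = (4 − 30, 5 + 24) = (-26, 29); dropping signs (only squares matter) gives (26, 29); check 26² + 29² = 676 + 841 = 1517 ✓.
  Scale by k = 2: (2·26, 2·29) = (52, 58).
Step 4: Order so x ≤ y and verify: 52² + 58² = 2704 + 3364 = 6068 = n. ✓

n = 6068 = 52² + 58² (one valid representation with x ≤ y).


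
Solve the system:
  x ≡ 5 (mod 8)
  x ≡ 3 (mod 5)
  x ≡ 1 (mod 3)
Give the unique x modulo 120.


Moduli 8, 5, 3 are pairwise coprime; by CRT there is a unique solution modulo M = 8 · 5 · 3 = 120.
Solve pairwise, accumulating the modulus:
  Start with x ≡ 5 (mod 8).
  Combine with x ≡ 3 (mod 5): since gcd(8, 5) = 1, we get a unique residue mod 40.
    Write x = 5 + 8·t and substitute into x ≡ 3 (mod 5): 8·t ≡ 3 − 5 = -2 (mod 5).
    Reduce coefficients mod 5: 3·t ≡ 3 (mod 5).
    The inverse of 3 mod 5 is 2 (since 3·2 = 6 = 1·5 + 1), so t ≡ 2·3 = 6 ≡ 1 (mod 5).
    Then x = 5 + 8·1 = 13, valid modulo lcm(8, 5) = 40: x ≡ 13 (mod 40).
  Combine with x ≡ 1 (mod 3): since gcd(40, 3) = 1, we get a unique residue mod 120.
    Write x = 13 + 40·t and substitute into x ≡ 1 (mod 3): 40·t ≡ 1 − 13 = -12 (mod 3).
    Reduce coefficients mod 3: 1·t ≡ 0 (mod 3).
    So t ≡ 0 (mod 3).
    Then x = 13 + 40·0 = 13, valid modulo lcm(40, 3) = 120: x ≡ 13 (mod 120).
Verify: 13 mod 8 = 5 ✓, 13 mod 5 = 3 ✓, 13 mod 3 = 1 ✓.

x ≡ 13 (mod 120).


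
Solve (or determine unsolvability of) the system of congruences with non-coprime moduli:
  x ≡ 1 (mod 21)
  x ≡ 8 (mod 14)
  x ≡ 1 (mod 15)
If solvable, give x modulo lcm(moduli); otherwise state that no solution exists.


Moduli 21, 14, 15 are not pairwise coprime, so CRT works modulo lcm(m_i) when all pairwise compatibility conditions hold.
Pairwise compatibility: gcd(m_i, m_j) must divide a_i - a_j for every pair.
Merge one congruence at a time:
  Start: x ≡ 1 (mod 21).
  Combine with x ≡ 8 (mod 14): gcd(21, 14) = 7; 8 - 1 = 7, which IS divisible by 7, so compatible.
    Write x = 1 + 21·t and substitute into x ≡ 8 (mod 14): 21·t ≡ 8 − 1 = 7 (mod 14).
    Divide the congruence (and modulus) by g = 7: 3·t ≡ 1 (mod 2).
    Reduce coefficients mod 2: 1·t ≡ 1 (mod 2).
    So t ≡ 1 (mod 2).
    Then x = 1 + 21·1 = 22, valid modulo lcm(21, 14) = 42: x ≡ 22 (mod 42).
  Combine with x ≡ 1 (mod 15): gcd(42, 15) = 3; 1 - 22 = -21, which IS divisible by 3, so compatible.
    Write x = 22 + 42·t and substitute into x ≡ 1 (mod 15): 42·t ≡ 1 − 22 = -21 (mod 15).
    Divide the congruence (and modulus) by g = 3: 14·t ≡ -7 (mod 5).
    Reduce coefficients mod 5: 4·t ≡ 3 (mod 5).
    The inverse of 4 mod 5 is 4 (since 4·4 = 16 = 3·5 + 1), so t ≡ 4·3 = 12 ≡ 2 (mod 5).
    Then x = 22 + 42·2 = 106, valid modulo lcm(42, 15) = 210: x ≡ 106 (mod 210).
Verify: 106 mod 21 = 1, 106 mod 14 = 8, 106 mod 15 = 1.

x ≡ 106 (mod 210).


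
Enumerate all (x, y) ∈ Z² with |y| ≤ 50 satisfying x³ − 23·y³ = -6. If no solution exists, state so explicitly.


The equation is x³ - 23y³ = -6. For fixed y, x³ = 23·y³ − 6, so a solution requires the RHS to be a perfect cube.
Strategy: iterate y from -50 to 50, compute RHS = 23·y³ − 6, and check whether it is a (positive or negative) perfect cube.
Check small values of y:
  y = 0: RHS = -6 is not a perfect cube.
  y = 1: RHS = 17 is not a perfect cube.
  y = -1: RHS = -29 is not a perfect cube.
  y = 2: RHS = 178 is not a perfect cube.
  y = -2: RHS = -190 is not a perfect cube.
  y = 3: RHS = 615 is not a perfect cube.
  y = -3: RHS = -627 is not a perfect cube.
Continuing the search up to |y| = 50 finds no solutions either.
No (x, y) in the scanned range satisfies the equation.

No integer solutions with |y| ≤ 50.


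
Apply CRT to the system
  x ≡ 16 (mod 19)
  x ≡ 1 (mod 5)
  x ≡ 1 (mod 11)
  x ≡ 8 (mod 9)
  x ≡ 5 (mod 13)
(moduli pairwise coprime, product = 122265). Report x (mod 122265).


Product of moduli M = 19 · 5 · 11 · 9 · 13 = 122265.
Merge one congruence at a time:
  Start: x ≡ 16 (mod 19).
  Combine with x ≡ 1 (mod 5); new modulus lcm = 95.
    Write x = 16 + 19·t and substitute into x ≡ 1 (mod 5): 19·t ≡ 1 − 16 = -15 (mod 5).
    Reduce coefficients mod 5: 4·t ≡ 0 (mod 5).
    The inverse of 4 mod 5 is 4 (since 4·4 = 16 = 3·5 + 1), so t ≡ 4·0 = 0 ≡ 0 (mod 5).
    Then x = 16 + 19·0 = 16, valid modulo lcm(19, 5) = 95: x ≡ 16 (mod 95).
  Combine with x ≡ 1 (mod 11); new modulus lcm = 1045.
    Write x = 16 + 95·t and substitute into x ≡ 1 (mod 11): 95·t ≡ 1 − 16 = -15 (mod 11).
    Reduce coefficients mod 11: 7·t ≡ 7 (mod 11).
    The inverse of 7 mod 11 is 8 (since 7·8 = 56 = 5·11 + 1), so t ≡ 8·7 = 56 ≡ 1 (mod 11).
    Then x = 16 + 95·1 = 111, valid modulo lcm(95, 11) = 1045: x ≡ 111 (mod 1045).
  Combine with x ≡ 8 (mod 9); new modulus lcm = 9405.
    Write x = 111 + 1045·t and substitute into x ≡ 8 (mod 9): 1045·t ≡ 8 − 111 = -103 (mod 9).
    Reduce coefficients mod 9: 1·t ≡ 5 (mod 9).
    So t ≡ 5 (mod 9).
    Then x = 111 + 1045·5 = 5336, valid modulo lcm(1045, 9) = 9405: x ≡ 5336 (mod 9405).
  Combine with x ≡ 5 (mod 13); new modulus lcm = 122265.
    Write x = 5336 + 9405·t and substitute into x ≡ 5 (mod 13): 9405·t ≡ 5 − 5336 = -5331 (mod 13).
    Reduce coefficients mod 13: 6·t ≡ 12 (mod 13).
    The inverse of 6 mod 13 is 11 (since 6·11 = 66 = 5·13 + 1), so t ≡ 11·12 = 132 ≡ 2 (mod 13).
    Then x = 5336 + 9405·2 = 24146, valid modulo lcm(9405, 13) = 122265: x ≡ 24146 (mod 122265).
Verify against each original: 24146 mod 19 = 16, 24146 mod 5 = 1, 24146 mod 11 = 1, 24146 mod 9 = 8, 24146 mod 13 = 5.

x ≡ 24146 (mod 122265).


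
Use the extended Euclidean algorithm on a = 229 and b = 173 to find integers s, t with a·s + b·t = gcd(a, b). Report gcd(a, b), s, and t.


Euclidean algorithm on (229, 173) — divide until remainder is 0:
  229 = 1 · 173 + 56
  173 = 3 · 56 + 5
  56 = 11 · 5 + 1
  5 = 5 · 1 + 0
gcd(229, 173) = 1.
Track Bezout coefficients alongside the remainders: start with r₀ = 229 = a·1 + b·0 (s = 1, t = 0) and r₁ = 173 = a·0 + b·1 (s = 0, t = 1); each new remainder r_{k+1} = r_{k-1} − q_k·r_k inherits s_{k+1} = s_{k-1} − q_k·s_k, t_{k+1} = t_{k-1} − q_k·t_k, so r_k = a·s_k + b·t_k at every step:
  q = 1: r = 56, s = 1 − 1·0 = 1, t = 0 − 1·1 = -1  (check: 229·1 + 173·(-1) = 56)
  q = 3: r = 5, s = 0 − 3·1 = -3, t = 1 − 3·(-1) = 4  (check: 229·(-3) + 173·4 = 5)
  q = 11: r = 1, s = 1 − 11·(-3) = 34, t = -1 − 11·4 = -45  (check: 229·34 + 173·(-45) = 1)
The row with r = 1 (the gcd) gives the Bezout coefficients s = 34, t = -45.
Result: 229 · (34) + 173 · (-45) = 1.

gcd(229, 173) = 1; s = 34, t = -45 (check: 229·34 + 173·(-45) = 1).


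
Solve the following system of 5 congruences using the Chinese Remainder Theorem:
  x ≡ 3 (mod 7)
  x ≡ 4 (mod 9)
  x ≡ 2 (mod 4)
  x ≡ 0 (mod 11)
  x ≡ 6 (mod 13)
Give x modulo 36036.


Product of moduli M = 7 · 9 · 4 · 11 · 13 = 36036.
Merge one congruence at a time:
  Start: x ≡ 3 (mod 7).
  Combine with x ≡ 4 (mod 9); new modulus lcm = 63.
    Write x = 3 + 7·t and substitute into x ≡ 4 (mod 9): 7·t ≡ 4 − 3 = 1 (mod 9).
    The inverse of 7 mod 9 is 4 (since 7·4 = 28 = 3·9 + 1), so t ≡ 4·1 = 4 ≡ 4 (mod 9).
    Then x = 3 + 7·4 = 31, valid modulo lcm(7, 9) = 63: x ≡ 31 (mod 63).
  Combine with x ≡ 2 (mod 4); new modulus lcm = 252.
    Write x = 31 + 63·t and substitute into x ≡ 2 (mod 4): 63·t ≡ 2 − 31 = -29 (mod 4).
    Reduce coefficients mod 4: 3·t ≡ 3 (mod 4).
    The inverse of 3 mod 4 is 3 (since 3·3 = 9 = 2·4 + 1), so t ≡ 3·3 = 9 ≡ 1 (mod 4).
    Then x = 31 + 63·1 = 94, valid modulo lcm(63, 4) = 252: x ≡ 94 (mod 252).
  Combine with x ≡ 0 (mod 11); new modulus lcm = 2772.
    Write x = 94 + 252·t and substitute into x ≡ 0 (mod 11): 252·t ≡ 0 − 94 = -94 (mod 11).
    Reduce coefficients mod 11: 10·t ≡ 5 (mod 11).
    The inverse of 10 mod 11 is 10 (since 10·10 = 100 = 9·11 + 1), so t ≡ 10·5 = 50 ≡ 6 (mod 11).
    Then x = 94 + 252·6 = 1606, valid modulo lcm(252, 11) = 2772: x ≡ 1606 (mod 2772).
  Combine with x ≡ 6 (mod 13); new modulus lcm = 36036.
    Write x = 1606 + 2772·t and substitute into x ≡ 6 (mod 13): 2772·t ≡ 6 − 1606 = -1600 (mod 13).
    Reduce coefficients mod 13: 3·t ≡ 12 (mod 13).
    The inverse of 3 mod 13 is 9 (since 3·9 = 27 = 2·13 + 1), so t ≡ 9·12 = 108 ≡ 4 (mod 13).
    Then x = 1606 + 2772·4 = 12694, valid modulo lcm(2772, 13) = 36036: x ≡ 12694 (mod 36036).
Verify against each original: 12694 mod 7 = 3, 12694 mod 9 = 4, 12694 mod 4 = 2, 12694 mod 11 = 0, 12694 mod 13 = 6.

x ≡ 12694 (mod 36036).


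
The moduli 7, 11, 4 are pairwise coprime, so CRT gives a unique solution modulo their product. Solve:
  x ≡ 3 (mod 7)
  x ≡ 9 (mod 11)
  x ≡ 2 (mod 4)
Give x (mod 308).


Moduli 7, 11, 4 are pairwise coprime; by CRT there is a unique solution modulo M = 7 · 11 · 4 = 308.
Solve pairwise, accumulating the modulus:
  Start with x ≡ 3 (mod 7).
  Combine with x ≡ 9 (mod 11): since gcd(7, 11) = 1, we get a unique residue mod 77.
    Write x = 3 + 7·t and substitute into x ≡ 9 (mod 11): 7·t ≡ 9 − 3 = 6 (mod 11).
    The inverse of 7 mod 11 is 8 (since 7·8 = 56 = 5·11 + 1), so t ≡ 8·6 = 48 ≡ 4 (mod 11).
    Then x = 3 + 7·4 = 31, valid modulo lcm(7, 11) = 77: x ≡ 31 (mod 77).
  Combine with x ≡ 2 (mod 4): since gcd(77, 4) = 1, we get a unique residue mod 308.
    Write x = 31 + 77·t and substitute into x ≡ 2 (mod 4): 77·t ≡ 2 − 31 = -29 (mod 4).
    Reduce coefficients mod 4: 1·t ≡ 3 (mod 4).
    So t ≡ 3 (mod 4).
    Then x = 31 + 77·3 = 262, valid modulo lcm(77, 4) = 308: x ≡ 262 (mod 308).
Verify: 262 mod 7 = 3 ✓, 262 mod 11 = 9 ✓, 262 mod 4 = 2 ✓.

x ≡ 262 (mod 308).


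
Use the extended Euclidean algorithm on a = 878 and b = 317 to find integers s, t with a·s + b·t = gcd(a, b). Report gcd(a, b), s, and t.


Euclidean algorithm on (878, 317) — divide until remainder is 0:
  878 = 2 · 317 + 244
  317 = 1 · 244 + 73
  244 = 3 · 73 + 25
  73 = 2 · 25 + 23
  25 = 1 · 23 + 2
  23 = 11 · 2 + 1
  2 = 2 · 1 + 0
gcd(878, 317) = 1.
Track Bezout coefficients alongside the remainders: start with r₀ = 878 = a·1 + b·0 (s = 1, t = 0) and r₁ = 317 = a·0 + b·1 (s = 0, t = 1); each new remainder r_{k+1} = r_{k-1} − q_k·r_k inherits s_{k+1} = s_{k-1} − q_k·s_k, t_{k+1} = t_{k-1} − q_k·t_k, so r_k = a·s_k + b·t_k at every step:
  q = 2: r = 244, s = 1 − 2·0 = 1, t = 0 − 2·1 = -2  (check: 878·1 + 317·(-2) = 244)
  q = 1: r = 73, s = 0 − 1·1 = -1, t = 1 − 1·(-2) = 3  (check: 878·(-1) + 317·3 = 73)
  q = 3: r = 25, s = 1 − 3·(-1) = 4, t = -2 − 3·3 = -11  (check: 878·4 + 317·(-11) = 25)
  q = 2: r = 23, s = -1 − 2·4 = -9, t = 3 − 2·(-11) = 25  (check: 878·(-9) + 317·25 = 23)
  q = 1: r = 2, s = 4 − 1·(-9) = 13, t = -11 − 1·25 = -36  (check: 878·13 + 317·(-36) = 2)
  q = 11: r = 1, s = -9 − 11·13 = -152, t = 25 − 11·(-36) = 421  (check: 878·(-152) + 317·421 = 1)
The row with r = 1 (the gcd) gives the Bezout coefficients s = -152, t = 421.
Result: 878 · (-152) + 317 · (421) = 1.

gcd(878, 317) = 1; s = -152, t = 421 (check: 878·(-152) + 317·421 = 1).


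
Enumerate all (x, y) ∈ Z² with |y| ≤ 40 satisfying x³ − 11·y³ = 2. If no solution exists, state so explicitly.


The equation is x³ - 11y³ = 2. For fixed y, x³ = 11·y³ + 2, so a solution requires the RHS to be a perfect cube.
Strategy: iterate y from -40 to 40, compute RHS = 11·y³ + 2, and check whether it is a (positive or negative) perfect cube.
Check small values of y:
  y = 0: RHS = 2 is not a perfect cube.
  y = 1: RHS = 13 is not a perfect cube.
  y = -1: RHS = -9 is not a perfect cube.
  y = 2: RHS = 90 is not a perfect cube.
  y = -2: RHS = -86 is not a perfect cube.
  y = 3: RHS = 299 is not a perfect cube.
  y = -3: RHS = -295 is not a perfect cube.
Continuing the search up to |y| = 40 finds no solutions either.
No (x, y) in the scanned range satisfies the equation.

No integer solutions with |y| ≤ 40.


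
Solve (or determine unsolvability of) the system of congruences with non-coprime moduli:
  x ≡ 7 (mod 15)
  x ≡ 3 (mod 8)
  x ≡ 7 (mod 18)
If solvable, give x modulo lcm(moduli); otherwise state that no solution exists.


Moduli 15, 8, 18 are not pairwise coprime, so CRT works modulo lcm(m_i) when all pairwise compatibility conditions hold.
Pairwise compatibility: gcd(m_i, m_j) must divide a_i - a_j for every pair.
Merge one congruence at a time:
  Start: x ≡ 7 (mod 15).
  Combine with x ≡ 3 (mod 8): gcd(15, 8) = 1; 3 - 7 = -4, which IS divisible by 1, so compatible.
    Write x = 7 + 15·t and substitute into x ≡ 3 (mod 8): 15·t ≡ 3 − 7 = -4 (mod 8).
    Reduce coefficients mod 8: 7·t ≡ 4 (mod 8).
    The inverse of 7 mod 8 is 7 (since 7·7 = 49 = 6·8 + 1), so t ≡ 7·4 = 28 ≡ 4 (mod 8).
    Then x = 7 + 15·4 = 67, valid modulo lcm(15, 8) = 120: x ≡ 67 (mod 120).
  Combine with x ≡ 7 (mod 18): gcd(120, 18) = 6; 7 - 67 = -60, which IS divisible by 6, so compatible.
    Write x = 67 + 120·t and substitute into x ≡ 7 (mod 18): 120·t ≡ 7 − 67 = -60 (mod 18).
    Divide the congruence (and modulus) by g = 6: 20·t ≡ -10 (mod 3).
    Reduce coefficients mod 3: 2·t ≡ 2 (mod 3).
    The inverse of 2 mod 3 is 2 (since 2·2 = 4 = 1·3 + 1), so t ≡ 2·2 = 4 ≡ 1 (mod 3).
    Then x = 67 + 120·1 = 187, valid modulo lcm(120, 18) = 360: x ≡ 187 (mod 360).
Verify: 187 mod 15 = 7, 187 mod 8 = 3, 187 mod 18 = 7.

x ≡ 187 (mod 360).


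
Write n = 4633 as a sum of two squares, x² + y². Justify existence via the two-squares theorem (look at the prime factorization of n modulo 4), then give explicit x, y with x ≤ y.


Step 1: Factor n = 4633 = 41 · 113.
Step 2: Check the mod-4 condition on each prime factor: 41 ≡ 1 (mod 4), exponent 1; 113 ≡ 1 (mod 4), exponent 1.
All primes ≡ 3 (mod 4) appear to even exponent (or don't appear), so by the two-squares theorem n IS expressible as a sum of two squares.
Step 3: Build a representation. Here n = 41 · 113 is a product of primes ≡ 1 (mod 4). Each prime p ≡ 1 (mod 4) is itself a sum of two squares; find a² by testing p − a² for a perfect square:
  41: 41 − 1² = 40, 41 − 2² = 37, 41 − 3² = 32, 41 − 4² = 25 = 5² ⇒ 41 = 4² + 5².
  113: 113 − 1² = 112, 113 − 2² = 109, 113 − 3² = 104, 113 − 4² = 97, 113 − 5² = 88, 113 − 6² = 77, 113 − 7² = 64 = 8² ⇒ 113 = 7² + 8².
  Combine using the Brahmagupta–Fibonacci identity (a² + b²)(c² + d²) = (ac − bd)² + (ad + bc)² = (ac + bd)² + (ad − bc)²:
  41 · 113 = 4633: from (4² + 5²)(7² + 8²), take (4·7 − 5·8, 4·8 + 5·7) = (28 − 40, 32 + 35) = (-12, 67); dropping signs (only squares matter) gives (12, 67); check 12² + 67² = 144 + 4489 = 4633 ✓.
Step 4: Order so x ≤ y and verify: 12² + 67² = 144 + 4489 = 4633 = n. ✓

n = 4633 = 12² + 67² (one valid representation with x ≤ y).


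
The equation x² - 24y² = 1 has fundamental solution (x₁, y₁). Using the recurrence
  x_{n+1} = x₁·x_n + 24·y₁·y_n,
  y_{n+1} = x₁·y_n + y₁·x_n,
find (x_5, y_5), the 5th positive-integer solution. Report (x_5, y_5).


Step 1: Find the fundamental solution (x₁, y₁) of x² - 24y² = 1.
  Expand √24 as a continued fraction. a₀ = ⌊√24⌋ = 4; iterate m_{k+1} = d_k·a_k − m_k, d_{k+1} = (24 − m_{k+1}²)/d_k, a_{k+1} = ⌊(a₀ + m_{k+1})/d_{k+1}⌋ (starting m₀ = 0, d₀ = 1), with convergents p_k = a_k·p_{k-1} + p_{k-2}, q_k = a_k·q_{k-1} + q_{k-2} (p₋₁ = 1, q₋₁ = 0):
  k = 0: a₀ = 4; p₀/q₀ = 4/1; p₀² − 24·q₀² = 16 − 24 = -8.
  k = 1: m = 4, d = 8, a = ⌊(4 + 4)/8⌋ = 1; p/q = (1·4 + 1)/(1·1 + 0) = 5/1; p² − 24·q² = 25 − 24 = 1.
  The first convergent with p² − 24·q² = 1 gives the fundamental solution (x₁, y₁) = (5, 1).
Step 2: Apply the recurrence (x_{n+1}, y_{n+1}) = (x₁x_n + 24y₁y_n, x₁y_n + y₁x_n) repeatedly.
  From (x_1, y_1) = (5, 1): x_2 = 5·5 + 24·1·1 = 49; y_2 = 5·1 + 1·5 = 10.
  From (x_2, y_2) = (49, 10): x_3 = 5·49 + 24·1·10 = 485; y_3 = 5·10 + 1·49 = 99.
  From (x_3, y_3) = (485, 99): x_4 = 5·485 + 24·1·99 = 4801; y_4 = 5·99 + 1·485 = 980.
  From (x_4, y_4) = (4801, 980): x_5 = 5·4801 + 24·1·980 = 47525; y_5 = 5·980 + 1·4801 = 9701.
Step 3: Verify x_5² - 24·y_5² = 2258625625 - 2258625624 = 1 (should be 1). ✓

(x_1, y_1) = (5, 1); (x_5, y_5) = (47525, 9701).


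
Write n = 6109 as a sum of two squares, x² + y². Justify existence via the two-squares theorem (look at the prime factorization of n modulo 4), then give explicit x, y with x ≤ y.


Step 1: Factor n = 6109 = 41 · 149.
Step 2: Check the mod-4 condition on each prime factor: 41 ≡ 1 (mod 4), exponent 1; 149 ≡ 1 (mod 4), exponent 1.
All primes ≡ 3 (mod 4) appear to even exponent (or don't appear), so by the two-squares theorem n IS expressible as a sum of two squares.
Step 3: Build a representation. Here n = 41 · 149 is a product of primes ≡ 1 (mod 4). Each prime p ≡ 1 (mod 4) is itself a sum of two squares; find a² by testing p − a² for a perfect square:
  41: 41 − 1² = 40, 41 − 2² = 37, 41 − 3² = 32, 41 − 4² = 25 = 5² ⇒ 41 = 4² + 5².
  149: 149 − 1² = 148, 149 − 2² = 145, 149 − 3² = 140, 149 − 4² = 133, 149 − 5² = 124, 149 − 6² = 113, 149 − 7² = 100 = 10² ⇒ 149 = 7² + 10².
  Combine using the Brahmagupta–Fibonacci identity (a² + b²)(c² + d²) = (ac − bd)² + (ad + bc)² = (ac + bd)² + (ad − bc)²:
  41 · 149 = 6109: from (4² + 5²)(7² + 10²), take (4·7 − 5·10, 4·10 + 5·7) = (28 − 50, 40 + 35) = (-22, 75); dropping signs (only squares matter) gives (22, 75); check 22² + 75² = 484 + 5625 = 6109 ✓.
Step 4: Order so x ≤ y and verify: 22² + 75² = 484 + 5625 = 6109 = n. ✓

n = 6109 = 22² + 75² (one valid representation with x ≤ y).


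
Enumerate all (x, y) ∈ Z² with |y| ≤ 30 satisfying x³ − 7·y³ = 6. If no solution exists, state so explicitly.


The equation is x³ - 7y³ = 6. For fixed y, x³ = 7·y³ + 6, so a solution requires the RHS to be a perfect cube.
Strategy: iterate y from -30 to 30, compute RHS = 7·y³ + 6, and check whether it is a (positive or negative) perfect cube.
Check small values of y:
  y = 0: RHS = 6 is not a perfect cube.
  y = 1: RHS = 13 is not a perfect cube.
  y = -1: RHS = -1 = (-1)³ ⇒ x = -1 works.
  y = 2: RHS = 62 is not a perfect cube.
  y = -2: RHS = -50 is not a perfect cube.
  y = 3: RHS = 195 is not a perfect cube.
  y = -3: RHS = -183 is not a perfect cube.
Continuing the search up to |y| = 30 finds no further solutions beyond those listed.
Collected solutions: (-1, -1).

Solutions (with |y| ≤ 30): (-1, -1).
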